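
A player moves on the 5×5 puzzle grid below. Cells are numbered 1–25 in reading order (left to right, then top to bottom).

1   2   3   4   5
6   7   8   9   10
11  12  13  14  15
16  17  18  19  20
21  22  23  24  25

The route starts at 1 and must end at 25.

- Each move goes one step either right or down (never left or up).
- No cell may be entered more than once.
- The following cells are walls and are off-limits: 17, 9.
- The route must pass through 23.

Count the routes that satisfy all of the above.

A right/down-only route from 1 to 25 makes exactly 4 down-moves and 4 right-moves in some order.
With no other constraints that would be C(8,4) = 70 routes.
Split at 23 and multiply the segment counts (each segment already excludes blocked cells): 1→23: 7; 23→25: 1; product = 7.
That gives 7 routes.

7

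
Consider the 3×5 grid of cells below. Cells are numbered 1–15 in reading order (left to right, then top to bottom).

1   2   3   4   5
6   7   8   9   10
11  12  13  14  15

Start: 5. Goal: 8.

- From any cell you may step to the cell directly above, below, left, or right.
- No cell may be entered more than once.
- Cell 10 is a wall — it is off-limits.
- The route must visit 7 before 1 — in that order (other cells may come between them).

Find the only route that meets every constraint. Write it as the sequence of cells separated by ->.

5 -> 4 -> 9 -> 14 -> 13 -> 12 -> 7 -> 6 -> 1 -> 2 -> 3 -> 8

The waypoints must appear in the order 7, 1, with no cell reused.
Route from 5: left to 4, 2× down (reaching 14), 2× left (reaching 12), up to 7, left to 6, up to 1, 2× right (reaching 3), down to 8 — 11 moves in all.
Check: order respected (7 at step 6, 1 at step 8).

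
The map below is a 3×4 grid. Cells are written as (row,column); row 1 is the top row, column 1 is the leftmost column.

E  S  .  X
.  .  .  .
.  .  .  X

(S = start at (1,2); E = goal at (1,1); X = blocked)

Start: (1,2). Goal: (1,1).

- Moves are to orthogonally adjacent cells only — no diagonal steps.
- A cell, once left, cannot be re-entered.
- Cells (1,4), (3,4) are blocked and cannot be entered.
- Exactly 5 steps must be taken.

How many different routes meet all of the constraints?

2

Need simple routes of exactly 5 moves from (1,2) to (1,1) (Manhattan distance 1, so 2 moves are spent on a detour and 2 undoing it).
Enumerating: (1,2) (2,2) (3,2) (3,1) (2,1) (1,1) | (1,2) (1,3) (2,3) (2,2) (2,1) (1,1).
That gives 2 routes.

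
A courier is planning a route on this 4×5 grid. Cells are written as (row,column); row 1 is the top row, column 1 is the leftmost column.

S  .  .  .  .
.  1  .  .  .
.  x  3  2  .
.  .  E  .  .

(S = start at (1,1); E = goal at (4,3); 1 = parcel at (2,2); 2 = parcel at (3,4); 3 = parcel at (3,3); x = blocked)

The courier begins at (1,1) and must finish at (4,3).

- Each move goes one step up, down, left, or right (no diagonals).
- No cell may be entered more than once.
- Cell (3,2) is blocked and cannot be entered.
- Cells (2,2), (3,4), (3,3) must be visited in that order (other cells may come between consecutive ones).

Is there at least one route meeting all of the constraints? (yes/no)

yes

One route that works: (1,1) → (2,1) → (2,2) → (2,3) → (2,4) → (3,4) → (3,3) → (4,3).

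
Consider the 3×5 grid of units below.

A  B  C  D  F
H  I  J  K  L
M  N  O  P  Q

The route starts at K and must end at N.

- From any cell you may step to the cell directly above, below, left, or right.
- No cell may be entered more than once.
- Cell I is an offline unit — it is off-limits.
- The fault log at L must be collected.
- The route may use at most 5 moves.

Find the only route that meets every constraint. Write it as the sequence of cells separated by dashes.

Any route must reach L and still end at N within 5 moves, so the order of the required stops is forced.
Route from K: right 1 to L, down 1 to Q, left 3 to N — 5 moves in all.
Check: all required cells visited; 5 ≤ 5 moves.

K - L - Q - P - O - N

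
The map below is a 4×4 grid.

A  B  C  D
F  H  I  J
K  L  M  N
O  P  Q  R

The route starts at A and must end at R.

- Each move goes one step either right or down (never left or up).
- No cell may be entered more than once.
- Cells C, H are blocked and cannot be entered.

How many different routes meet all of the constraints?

A right/down-only route from A to R makes exactly 3 down-moves and 3 right-moves in some order.
With no other constraints that would be C(6,3) = 20 routes.
Subtract routes through each blocked cell (inclusion–exclusion for overlaps): − through C: 4 − through H: 12 → 4.
That gives 4 routes.

4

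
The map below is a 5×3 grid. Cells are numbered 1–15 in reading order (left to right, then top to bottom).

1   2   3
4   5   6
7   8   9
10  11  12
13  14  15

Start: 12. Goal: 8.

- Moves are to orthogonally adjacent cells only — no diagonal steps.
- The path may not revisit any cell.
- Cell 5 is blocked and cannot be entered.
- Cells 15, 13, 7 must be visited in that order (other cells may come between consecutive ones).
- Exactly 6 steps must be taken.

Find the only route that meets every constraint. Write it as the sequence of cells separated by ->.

12 -> 15 -> 14 -> 13 -> 10 -> 7 -> 8

The waypoints must appear in the order 15, 13, 7, with no cell reused.
Route from 12: down to 15, 2× left (reaching 13), 2× up (reaching 7), right to 8 — 6 moves in all.
Check: order respected (15 at step 1, 13 at step 3, 7 at step 5); 6 moves as required.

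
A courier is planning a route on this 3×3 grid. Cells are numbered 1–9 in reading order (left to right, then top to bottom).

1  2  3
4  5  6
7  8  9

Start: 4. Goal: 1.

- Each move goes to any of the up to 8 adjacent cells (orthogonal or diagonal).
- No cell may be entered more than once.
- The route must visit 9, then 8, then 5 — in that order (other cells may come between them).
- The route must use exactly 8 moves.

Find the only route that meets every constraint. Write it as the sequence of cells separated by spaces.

The waypoints must appear in the order 9, 8, 5, with no cell reused.
Route from 4: up-right to 2, right to 3, 2× down (reaching 9), 2× left (reaching 7), up-right to 5, up-left to 1 — 8 moves in all.
Check: order respected (9 at step 4, 8 at step 5, 5 at step 7); 8 moves as required.

4 2 3 6 9 8 7 5 1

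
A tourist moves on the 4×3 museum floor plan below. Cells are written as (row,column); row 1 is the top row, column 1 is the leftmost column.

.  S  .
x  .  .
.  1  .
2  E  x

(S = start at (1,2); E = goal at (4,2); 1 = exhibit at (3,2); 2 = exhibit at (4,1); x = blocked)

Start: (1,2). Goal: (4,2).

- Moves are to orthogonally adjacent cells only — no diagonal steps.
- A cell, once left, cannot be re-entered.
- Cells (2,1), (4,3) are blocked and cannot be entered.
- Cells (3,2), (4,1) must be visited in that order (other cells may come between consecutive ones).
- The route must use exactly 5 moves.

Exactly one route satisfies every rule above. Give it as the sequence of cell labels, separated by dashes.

The waypoints must appear in the order (3,2), (4,1), with no cell reused.
Route from (1,2): down 2 to (3,2), left 1 to (3,1), down 1 to (4,1), right 1 to (4,2) — 5 moves in all.
Check: order respected (1 at step 2, 2 at step 4); 5 moves as required.

(1,2) - (2,2) - (3,2) - (3,1) - (4,1) - (4,2)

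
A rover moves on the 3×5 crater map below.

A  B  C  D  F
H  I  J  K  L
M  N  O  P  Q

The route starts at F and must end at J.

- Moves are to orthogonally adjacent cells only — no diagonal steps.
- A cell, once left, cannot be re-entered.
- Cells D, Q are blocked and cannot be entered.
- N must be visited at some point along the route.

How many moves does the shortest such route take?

7

Any route passes through N somewhere between F and J. Summing Manhattan distances along the two legs (F → N → J) gives a lower bound of 5 + 2 = 7 moves.
A route of 7 moves achieves this: F → L → K → P → O → N → I → J.
Since 7 matches the lower bound, it is optimal.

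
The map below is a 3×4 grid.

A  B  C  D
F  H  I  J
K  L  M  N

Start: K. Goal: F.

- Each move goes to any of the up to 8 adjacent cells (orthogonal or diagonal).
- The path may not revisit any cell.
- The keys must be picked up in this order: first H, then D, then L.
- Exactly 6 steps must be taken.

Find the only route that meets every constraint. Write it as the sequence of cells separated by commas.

K, H, C, D, I, L, F

The waypoints must appear in the order H, D, L, with no cell reused.
Route from K: up-right 2 to C, right 1 to D, down-left 2 to L, up-left 1 to F — 6 moves in all.
Check: order respected (H at step 1, D at step 3, L at step 5); 6 moves as required.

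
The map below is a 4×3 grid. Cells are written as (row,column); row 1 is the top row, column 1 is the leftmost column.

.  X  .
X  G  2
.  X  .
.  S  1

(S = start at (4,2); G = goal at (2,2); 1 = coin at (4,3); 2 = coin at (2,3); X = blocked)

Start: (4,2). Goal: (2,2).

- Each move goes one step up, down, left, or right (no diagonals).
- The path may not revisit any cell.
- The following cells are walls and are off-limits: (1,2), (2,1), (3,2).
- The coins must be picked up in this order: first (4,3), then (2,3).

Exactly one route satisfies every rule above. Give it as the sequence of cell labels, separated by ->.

The waypoints must appear in the order (4,3), (2,3), with no cell reused.
Route from (4,2): right 1 to (4,3), up 2 to (2,3), left 1 to (2,2) — 4 moves in all.
Check: order respected (1 at step 1, 2 at step 3).

(4,2) -> (4,3) -> (3,3) -> (2,3) -> (2,2)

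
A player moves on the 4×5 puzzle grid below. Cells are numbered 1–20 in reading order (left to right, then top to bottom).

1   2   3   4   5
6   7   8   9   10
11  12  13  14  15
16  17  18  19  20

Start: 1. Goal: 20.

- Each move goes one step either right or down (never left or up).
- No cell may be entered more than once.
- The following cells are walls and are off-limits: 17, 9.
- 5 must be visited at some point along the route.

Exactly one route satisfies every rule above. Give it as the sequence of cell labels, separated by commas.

Moves only go right or down, so the column and row indices never decrease.
Route from 1: right 4 to 5, down 3 to 20 — 7 moves in all.
Check: all required cells visited.

1, 2, 3, 4, 5, 10, 15, 20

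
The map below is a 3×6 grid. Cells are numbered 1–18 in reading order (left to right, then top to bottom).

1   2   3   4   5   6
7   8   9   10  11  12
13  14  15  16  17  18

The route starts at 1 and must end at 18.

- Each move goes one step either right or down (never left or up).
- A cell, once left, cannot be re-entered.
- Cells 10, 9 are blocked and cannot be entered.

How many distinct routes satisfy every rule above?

6

A right/down-only route from 1 to 18 makes exactly 2 down-moves and 5 right-moves in some order.
With no other constraints that would be C(7,2) = 21 routes.
Subtract routes through each blocked cell (inclusion–exclusion for overlaps): − through 9: 12 − through 10: 12 + through 9&10: 9 → 6.
That gives 6 routes.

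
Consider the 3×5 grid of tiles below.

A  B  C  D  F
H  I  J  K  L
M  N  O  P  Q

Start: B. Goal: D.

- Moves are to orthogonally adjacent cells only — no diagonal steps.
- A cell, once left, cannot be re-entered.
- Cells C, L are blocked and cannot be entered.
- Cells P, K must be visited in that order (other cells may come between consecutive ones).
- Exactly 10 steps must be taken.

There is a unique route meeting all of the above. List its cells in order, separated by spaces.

The waypoints must appear in the order P, K, with no cell reused.
Route from B: left to A, 2× down (reaching M), right to N, up to I, right to J, down to O, right to P, 2× up (reaching D) — 10 moves in all.
Check: order respected (P at step 8, K at step 9); 10 moves as required.

B A H M N I J O P K D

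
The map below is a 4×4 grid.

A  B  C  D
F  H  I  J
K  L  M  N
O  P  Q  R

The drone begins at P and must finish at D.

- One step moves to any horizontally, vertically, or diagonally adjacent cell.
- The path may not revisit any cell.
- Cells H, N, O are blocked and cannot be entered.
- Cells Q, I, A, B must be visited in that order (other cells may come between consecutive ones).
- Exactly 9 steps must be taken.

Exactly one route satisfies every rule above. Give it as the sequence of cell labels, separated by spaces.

The waypoints must appear in the order Q, I, A, B, with no cell reused.
Route from P: right 1 to Q, up 2 to I, down-left 1 to L, up-left 1 to F, up 1 to A, right 3 to D — 9 moves in all.
Check: order respected (Q at step 1, I at step 3, A at step 6, B at step 7); 9 moves as required.

P Q M I L F A B C D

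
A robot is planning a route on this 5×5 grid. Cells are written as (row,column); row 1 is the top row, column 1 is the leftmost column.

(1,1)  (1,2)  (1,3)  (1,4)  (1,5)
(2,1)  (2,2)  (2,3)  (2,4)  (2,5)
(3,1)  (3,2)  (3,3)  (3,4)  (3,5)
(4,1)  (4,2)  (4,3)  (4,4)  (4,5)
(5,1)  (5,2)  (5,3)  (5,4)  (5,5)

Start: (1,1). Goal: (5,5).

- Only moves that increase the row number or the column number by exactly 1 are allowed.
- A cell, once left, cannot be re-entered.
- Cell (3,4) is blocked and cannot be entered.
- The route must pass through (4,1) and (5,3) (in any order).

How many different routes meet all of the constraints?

A right/down-only route from (1,1) to (5,5) makes exactly 4 down-moves and 4 right-moves in some order.
With no other constraints that would be C(8,4) = 70 routes.
A monotone route can only reach the required cells in the order (4,1), (5,3), so split there and multiply the segment counts (each segment already excludes blocked cells): (1,1)→(4,1): 1; (4,1)→(5,3): 3; (5,3)→(5,5): 1; product = 3.
That gives 3 routes.

3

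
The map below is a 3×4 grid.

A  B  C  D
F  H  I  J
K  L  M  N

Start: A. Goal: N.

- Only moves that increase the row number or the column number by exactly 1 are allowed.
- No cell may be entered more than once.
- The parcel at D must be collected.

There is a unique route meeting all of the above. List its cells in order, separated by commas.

Moves only go right or down, so the column and row indices never decrease.
Route from A: 3× right (reaching D), 2× down (reaching N) — 5 moves in all.
Check: all required cells visited.

A, B, C, D, J, N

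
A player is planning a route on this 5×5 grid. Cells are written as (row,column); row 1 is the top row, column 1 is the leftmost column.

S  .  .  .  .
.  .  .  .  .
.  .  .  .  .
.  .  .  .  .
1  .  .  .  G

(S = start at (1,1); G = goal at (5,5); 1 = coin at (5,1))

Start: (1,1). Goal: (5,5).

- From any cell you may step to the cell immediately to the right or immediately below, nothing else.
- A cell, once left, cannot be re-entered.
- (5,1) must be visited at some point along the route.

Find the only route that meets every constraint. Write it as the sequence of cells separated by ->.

Moves only go right or down, so the column and row indices never decrease.
Route from (1,1): 4× down (reaching (5,1)), 4× right (reaching (5,5)) — 8 moves in all.
Check: all required cells visited.

(1,1) -> (2,1) -> (3,1) -> (4,1) -> (5,1) -> (5,2) -> (5,3) -> (5,4) -> (5,5)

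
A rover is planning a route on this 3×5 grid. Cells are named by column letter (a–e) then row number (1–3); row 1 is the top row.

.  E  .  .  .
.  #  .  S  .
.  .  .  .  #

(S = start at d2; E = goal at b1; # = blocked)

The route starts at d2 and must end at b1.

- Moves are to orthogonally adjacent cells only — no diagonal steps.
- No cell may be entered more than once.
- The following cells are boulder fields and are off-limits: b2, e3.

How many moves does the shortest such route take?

The Manhattan distance from d2 to b1 is |2−1| + |4−2| = 3, so at least 3 moves are needed.
A route of 3 moves achieves this: d2 → d1 → c1 → b1.
Since 3 matches the lower bound, it is optimal.

3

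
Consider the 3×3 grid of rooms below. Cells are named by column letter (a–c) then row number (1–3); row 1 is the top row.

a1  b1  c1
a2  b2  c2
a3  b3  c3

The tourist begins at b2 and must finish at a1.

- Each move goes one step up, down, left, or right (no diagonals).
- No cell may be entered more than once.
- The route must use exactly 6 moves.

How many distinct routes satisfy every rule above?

Need simple routes of exactly 6 moves from b2 to a1 (Manhattan distance 2, so 2 moves are spent on a detour and 2 undoing it).
Enumerating: b2 b3 c3 c2 c1 b1 a1 | b2 c2 c3 b3 a3 a2 a1.
That gives 2 routes.

2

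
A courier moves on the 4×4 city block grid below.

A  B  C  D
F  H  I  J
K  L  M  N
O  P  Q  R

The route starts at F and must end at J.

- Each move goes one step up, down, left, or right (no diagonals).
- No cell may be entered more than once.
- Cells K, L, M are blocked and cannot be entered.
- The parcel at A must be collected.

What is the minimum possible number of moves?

Any route passes through A somewhere between F and J. Summing Manhattan distances along the two legs (F → A → J) gives a lower bound of 1 + 4 = 5 moves.
A route of 5 moves achieves this: F → A → B → H → I → J.
Since 5 matches the lower bound, it is optimal.

5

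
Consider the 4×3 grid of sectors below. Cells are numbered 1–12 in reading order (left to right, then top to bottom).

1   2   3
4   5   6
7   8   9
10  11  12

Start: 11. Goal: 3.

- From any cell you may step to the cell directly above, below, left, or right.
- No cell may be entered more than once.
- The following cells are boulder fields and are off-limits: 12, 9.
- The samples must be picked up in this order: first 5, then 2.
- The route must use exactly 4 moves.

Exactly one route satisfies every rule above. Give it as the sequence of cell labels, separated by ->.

The waypoints must appear in the order 5, 2, with no cell reused.
Route from 11: 3× up (reaching 2), right to 3 — 4 moves in all.
Check: order respected (5 at step 2, 2 at step 3); 4 moves as required.

11 -> 8 -> 5 -> 2 -> 3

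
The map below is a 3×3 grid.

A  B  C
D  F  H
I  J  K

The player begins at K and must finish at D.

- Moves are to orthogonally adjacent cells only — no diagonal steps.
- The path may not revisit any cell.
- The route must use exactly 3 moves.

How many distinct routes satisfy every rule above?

3

Need simple routes of exactly 3 moves from K to D (Manhattan distance 3, so 0 moves are spent on a detour and 0 undoing it).
Enumerating: K H F D | K J F D | K J I D.
That gives 3 routes.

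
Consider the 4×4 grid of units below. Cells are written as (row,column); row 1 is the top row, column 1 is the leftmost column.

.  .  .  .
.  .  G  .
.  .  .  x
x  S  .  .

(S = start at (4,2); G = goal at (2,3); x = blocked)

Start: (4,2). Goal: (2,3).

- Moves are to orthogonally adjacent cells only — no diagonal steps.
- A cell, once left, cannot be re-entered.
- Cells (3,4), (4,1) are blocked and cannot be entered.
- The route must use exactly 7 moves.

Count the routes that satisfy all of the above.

7

Need simple routes of exactly 7 moves from (4,2) to (2,3) (Manhattan distance 3, so 2 moves are spent on a detour and 2 undoing it).
Enumerating: (4,2) (3,2) (2,2) (1,2) (1,3) (1,4) (2,4) (2,3) | (4,2) (3,2) (2,2) (2,1) (1,1) (1,2) (1,3) (2,3) | (4,2) (3,2) (3,1) (2,1) (1,1) (1,2) (2,2) (2,3) | (4,2) (3,2) (3,1) (2,1) (1,1) (1,2) (1,3) (2,3) | (4,2) (3,2) (3,1) (2,1) (2,2) (1,2) (1,3) (2,3) | (4,2) (4,3) (3,3) (3,2) (2,2) (1,2) (1,3) (2,3) | (4,2) (4,3) (3,3) (3,2) (3,1) (2,1) (2,2) (2,3).
That gives 7 routes.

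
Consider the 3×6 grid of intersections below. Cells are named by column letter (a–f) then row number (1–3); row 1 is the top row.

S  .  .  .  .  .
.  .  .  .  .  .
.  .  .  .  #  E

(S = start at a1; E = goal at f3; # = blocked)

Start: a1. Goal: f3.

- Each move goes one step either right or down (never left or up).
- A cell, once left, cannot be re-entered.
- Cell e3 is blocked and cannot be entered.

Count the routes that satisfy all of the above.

A right/down-only route from a1 to f3 makes exactly 2 down-moves and 5 right-moves in some order.
With no other constraints that would be C(7,2) = 21 routes.
Subtract routes through each blocked cell (inclusion–exclusion for overlaps): − through e3: 15 → 6.
That gives 6 routes.

6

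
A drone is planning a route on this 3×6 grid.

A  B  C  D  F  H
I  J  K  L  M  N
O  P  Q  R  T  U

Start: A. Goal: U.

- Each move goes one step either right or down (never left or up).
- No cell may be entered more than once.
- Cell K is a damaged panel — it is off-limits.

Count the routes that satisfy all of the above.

A right/down-only route from A to U makes exactly 2 down-moves and 5 right-moves in some order.
With no other constraints that would be C(7,2) = 21 routes.
Subtract routes through each blocked cell (inclusion–exclusion for overlaps): − through K: 12 → 9.
That gives 9 routes.

9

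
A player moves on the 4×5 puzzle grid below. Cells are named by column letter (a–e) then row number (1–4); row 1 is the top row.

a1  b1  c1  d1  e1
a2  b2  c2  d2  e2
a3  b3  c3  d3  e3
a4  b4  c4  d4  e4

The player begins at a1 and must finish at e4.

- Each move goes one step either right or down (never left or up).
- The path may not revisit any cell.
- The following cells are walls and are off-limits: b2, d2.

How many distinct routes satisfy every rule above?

9

A right/down-only route from a1 to e4 makes exactly 3 down-moves and 4 right-moves in some order.
With no other constraints that would be C(7,3) = 35 routes.
Subtract routes through each blocked cell (inclusion–exclusion for overlaps): − through b2: 20 − through d2: 12 + through b2&d2: 6 → 9.
That gives 9 routes.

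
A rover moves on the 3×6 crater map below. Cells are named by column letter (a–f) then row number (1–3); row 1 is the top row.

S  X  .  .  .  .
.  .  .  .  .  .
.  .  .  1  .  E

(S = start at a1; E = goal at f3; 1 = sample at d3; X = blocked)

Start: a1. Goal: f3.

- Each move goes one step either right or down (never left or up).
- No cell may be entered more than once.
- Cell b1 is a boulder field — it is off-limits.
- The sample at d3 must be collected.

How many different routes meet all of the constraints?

4

A right/down-only route from a1 to f3 makes exactly 2 down-moves and 5 right-moves in some order.
With no other constraints that would be C(7,2) = 21 routes.
Split at d3 and multiply the segment counts (each segment already excludes blocked cells): a1→d3: 4; d3→f3: 1; product = 4.
That gives 4 routes.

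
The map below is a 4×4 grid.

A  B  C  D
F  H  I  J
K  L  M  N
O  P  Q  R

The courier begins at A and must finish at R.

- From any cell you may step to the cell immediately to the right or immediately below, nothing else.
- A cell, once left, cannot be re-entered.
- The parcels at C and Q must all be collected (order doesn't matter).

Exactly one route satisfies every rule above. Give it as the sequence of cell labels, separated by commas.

Moves only go right or down, so the column and row indices never decrease.
Route from A: 2× right (reaching C), 3× down (reaching Q), right to R — 6 moves in all.
Check: all required cells visited.

A, B, C, I, M, Q, R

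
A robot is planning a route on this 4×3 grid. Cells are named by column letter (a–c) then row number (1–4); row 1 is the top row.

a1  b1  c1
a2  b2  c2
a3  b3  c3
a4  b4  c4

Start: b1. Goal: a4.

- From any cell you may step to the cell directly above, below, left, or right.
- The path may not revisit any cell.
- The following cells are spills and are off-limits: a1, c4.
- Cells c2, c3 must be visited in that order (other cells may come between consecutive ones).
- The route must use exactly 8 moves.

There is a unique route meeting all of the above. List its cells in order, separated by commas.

The waypoints must appear in the order c2, c3, with no cell reused.
Route from b1: right 1 to c1, down 2 to c3, left 1 to b3, up 1 to b2, left 1 to a2, down 2 to a4 — 8 moves in all.
Check: order respected (c2 at step 2, c3 at step 3); 8 moves as required.

b1, c1, c2, c3, b3, b2, a2, a3, a4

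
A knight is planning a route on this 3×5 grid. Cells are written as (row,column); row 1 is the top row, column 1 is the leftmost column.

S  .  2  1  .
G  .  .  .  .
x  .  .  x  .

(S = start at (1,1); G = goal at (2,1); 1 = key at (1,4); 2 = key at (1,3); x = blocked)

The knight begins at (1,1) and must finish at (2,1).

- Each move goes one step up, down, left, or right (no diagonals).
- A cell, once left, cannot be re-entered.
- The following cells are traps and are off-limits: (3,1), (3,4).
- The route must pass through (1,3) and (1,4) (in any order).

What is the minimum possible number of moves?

Any route passes through (1,3) and (1,4) in some order between (1,1) and (2,1). Summing Manhattan distances along each leg and taking the cheapest ordering ((1,1) → (1,4) → (1,3) → (2,1)) gives a lower bound of 3 + 1 + 3 = 7 moves.
A route of 7 moves achieves this: (1,1) → (1,2) → (1,3) → (1,4) → (2,4) → (2,3) → (2,2) → (2,1).
Since 7 matches the lower bound, it is optimal.

7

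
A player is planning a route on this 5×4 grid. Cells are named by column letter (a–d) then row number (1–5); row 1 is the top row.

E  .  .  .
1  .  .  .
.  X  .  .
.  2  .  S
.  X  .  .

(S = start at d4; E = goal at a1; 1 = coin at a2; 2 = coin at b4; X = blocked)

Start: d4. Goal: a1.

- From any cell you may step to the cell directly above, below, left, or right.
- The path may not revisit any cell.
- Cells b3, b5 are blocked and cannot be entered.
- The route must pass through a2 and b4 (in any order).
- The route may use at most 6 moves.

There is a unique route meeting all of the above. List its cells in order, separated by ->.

Any route must reach a2 and b4 and still end at a1 within 6 moves, so the order of the required stops is forced.
Route from d4: 3× left (reaching a4), 3× up (reaching a1) — 6 moves in all.
Check: all required cells visited; 6 ≤ 6 moves.

d4 -> c4 -> b4 -> a4 -> a3 -> a2 -> a1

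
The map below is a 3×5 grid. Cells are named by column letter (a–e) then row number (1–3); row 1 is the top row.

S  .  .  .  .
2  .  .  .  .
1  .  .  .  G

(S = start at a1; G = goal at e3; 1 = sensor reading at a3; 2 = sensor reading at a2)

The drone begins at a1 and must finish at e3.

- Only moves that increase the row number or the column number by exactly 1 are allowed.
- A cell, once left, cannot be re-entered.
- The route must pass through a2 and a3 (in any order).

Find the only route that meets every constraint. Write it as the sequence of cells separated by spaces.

a1 a2 a3 b3 c3 d3 e3

Moves only go right or down, so the column and row indices never decrease.
Route from a1: 2× down (reaching a3), 4× right (reaching e3) — 6 moves in all.
Check: all required cells visited.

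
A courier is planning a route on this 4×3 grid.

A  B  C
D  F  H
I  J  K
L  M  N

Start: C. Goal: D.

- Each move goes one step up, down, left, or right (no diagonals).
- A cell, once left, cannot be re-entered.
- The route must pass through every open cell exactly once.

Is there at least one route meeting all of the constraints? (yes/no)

yes

One route that works: C → H → K → N → M → L → I → J → F → B → A → D.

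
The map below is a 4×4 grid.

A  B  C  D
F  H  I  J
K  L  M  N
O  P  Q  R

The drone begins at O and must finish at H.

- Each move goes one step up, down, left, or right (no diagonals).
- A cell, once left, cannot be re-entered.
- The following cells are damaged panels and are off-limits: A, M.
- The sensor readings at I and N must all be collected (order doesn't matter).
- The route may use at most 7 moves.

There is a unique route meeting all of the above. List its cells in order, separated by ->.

O -> P -> Q -> R -> N -> J -> I -> H

The budget equals the shortest possible length, so every move has to be on a shortest route through the required cells.
Route from O: 3× right (reaching R), 2× up (reaching J), 2× left (reaching H) — 7 moves in all.
Check: all required cells visited; 7 ≤ 7 moves.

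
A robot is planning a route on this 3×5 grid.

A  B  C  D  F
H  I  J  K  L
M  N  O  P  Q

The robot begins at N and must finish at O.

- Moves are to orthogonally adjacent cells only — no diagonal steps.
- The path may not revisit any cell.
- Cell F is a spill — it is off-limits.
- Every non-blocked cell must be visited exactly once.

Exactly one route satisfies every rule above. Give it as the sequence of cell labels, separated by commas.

N, M, H, A, B, I, J, C, D, K, L, Q, P, O

Need to visit all 14 open cells exactly once, starting at N and ending at O.
Cell L has only two open neighbours (Q and K), so the path must pass straight through it: one of those is the cell it's entered from and the other is where it exits.
Route from N: left to M, 2× up (reaching A), right to B, down to I, right to J, up to C, right to D, down to K, right to L, down to Q, 2× left (reaching O) — 13 moves in all.
Check: all 14 open cells covered.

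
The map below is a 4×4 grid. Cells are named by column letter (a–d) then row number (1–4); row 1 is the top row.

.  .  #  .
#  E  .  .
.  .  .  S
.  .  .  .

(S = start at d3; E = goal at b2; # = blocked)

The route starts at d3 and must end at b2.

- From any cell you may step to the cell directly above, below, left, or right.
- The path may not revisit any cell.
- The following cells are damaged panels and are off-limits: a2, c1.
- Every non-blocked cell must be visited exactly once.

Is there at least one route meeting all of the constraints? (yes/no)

Cell a1 has only one open neighbour but is neither the start nor the goal, so a Hamiltonian route would have to both enter and leave it through the same neighbour — impossible without revisiting.

no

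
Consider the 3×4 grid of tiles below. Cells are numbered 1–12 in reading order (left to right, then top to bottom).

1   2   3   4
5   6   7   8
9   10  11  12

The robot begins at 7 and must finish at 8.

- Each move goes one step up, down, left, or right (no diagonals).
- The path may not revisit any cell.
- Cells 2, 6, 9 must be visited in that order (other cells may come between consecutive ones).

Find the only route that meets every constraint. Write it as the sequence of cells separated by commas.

The waypoints must appear in the order 2, 6, 9, with no cell reused.
Route from 7: up 1 to 3, left 1 to 2, down 1 to 6, left 1 to 5, down 1 to 9, right 3 to 12, up 1 to 8 — 9 moves in all.
Check: order respected (2 at step 2, 6 at step 3, 9 at step 5).

7, 3, 2, 6, 5, 9, 10, 11, 12, 8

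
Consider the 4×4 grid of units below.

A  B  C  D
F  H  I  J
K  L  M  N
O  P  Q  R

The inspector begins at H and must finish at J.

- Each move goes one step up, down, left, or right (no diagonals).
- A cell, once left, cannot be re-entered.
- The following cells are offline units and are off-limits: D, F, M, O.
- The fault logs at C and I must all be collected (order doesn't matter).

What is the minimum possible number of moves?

4

Any route passes through C and I in some order between H and J. Summing Manhattan distances along each leg and taking the cheapest ordering (H → I → C → J) gives a lower bound of 1 + 1 + 2 = 4 moves.
A route of 4 moves achieves this: H → B → C → I → J.
Since 4 matches the lower bound, it is optimal.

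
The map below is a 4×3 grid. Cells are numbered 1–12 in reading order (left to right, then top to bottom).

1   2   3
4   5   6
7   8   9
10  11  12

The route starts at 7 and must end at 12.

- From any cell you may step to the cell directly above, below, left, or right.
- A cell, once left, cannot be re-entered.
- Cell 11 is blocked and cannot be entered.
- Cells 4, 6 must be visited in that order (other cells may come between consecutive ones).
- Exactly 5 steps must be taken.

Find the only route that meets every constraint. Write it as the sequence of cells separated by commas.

7, 4, 5, 6, 9, 12

The waypoints must appear in the order 4, 6, with no cell reused.
Route from 7: up 1 to 4, right 2 to 6, down 2 to 12 — 5 moves in all.
Check: order respected (4 at step 1, 6 at step 3); 5 moves as required.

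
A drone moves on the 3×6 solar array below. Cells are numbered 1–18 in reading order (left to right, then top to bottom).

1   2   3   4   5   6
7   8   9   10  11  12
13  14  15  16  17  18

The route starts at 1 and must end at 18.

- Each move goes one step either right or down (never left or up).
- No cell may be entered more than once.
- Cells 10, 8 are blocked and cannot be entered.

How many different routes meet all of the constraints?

5

A right/down-only route from 1 to 18 makes exactly 2 down-moves and 5 right-moves in some order.
With no other constraints that would be C(7,2) = 21 routes.
Subtract routes through each blocked cell (inclusion–exclusion for overlaps): − through 8: 10 − through 10: 12 + through 8&10: 6 → 5.
That gives 5 routes.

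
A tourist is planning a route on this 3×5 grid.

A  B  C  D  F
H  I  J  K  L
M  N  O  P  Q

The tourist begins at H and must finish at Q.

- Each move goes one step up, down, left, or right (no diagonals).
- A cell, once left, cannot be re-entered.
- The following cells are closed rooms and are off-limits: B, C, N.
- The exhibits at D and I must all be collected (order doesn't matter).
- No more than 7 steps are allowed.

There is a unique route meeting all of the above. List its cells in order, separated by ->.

H -> I -> J -> K -> D -> F -> L -> Q

Any route must reach D and I and still end at Q within 7 moves, so the order of the required stops is forced.
Route from H: 3× right (reaching K), up to D, right to F, 2× down (reaching Q) — 7 moves in all.
Check: all required cells visited; 7 ≤ 7 moves.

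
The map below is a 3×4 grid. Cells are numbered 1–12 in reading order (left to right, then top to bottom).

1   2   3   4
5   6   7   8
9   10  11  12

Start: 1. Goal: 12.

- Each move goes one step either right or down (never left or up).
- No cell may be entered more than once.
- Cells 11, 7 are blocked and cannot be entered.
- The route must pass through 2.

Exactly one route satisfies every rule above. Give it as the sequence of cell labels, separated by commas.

Moves only go right or down, so the column and row indices never decrease.
Route from 1: right 3 to 4, down 2 to 12 — 5 moves in all.
Check: all required cells visited.

1, 2, 3, 4, 8, 12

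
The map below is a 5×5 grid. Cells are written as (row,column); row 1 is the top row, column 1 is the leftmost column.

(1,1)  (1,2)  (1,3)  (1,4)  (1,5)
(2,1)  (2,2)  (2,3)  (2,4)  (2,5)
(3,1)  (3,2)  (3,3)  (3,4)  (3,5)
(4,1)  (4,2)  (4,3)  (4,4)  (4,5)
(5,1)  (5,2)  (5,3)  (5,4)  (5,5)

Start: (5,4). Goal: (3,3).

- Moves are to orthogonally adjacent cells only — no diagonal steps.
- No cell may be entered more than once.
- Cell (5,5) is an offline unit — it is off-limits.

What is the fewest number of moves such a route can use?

3

The Manhattan distance from (5,4) to (3,3) is |5−3| + |4−3| = 3, so at least 3 moves are needed.
A route of 3 moves achieves this: (5,4) → (4,4) → (3,4) → (3,3).
Since 3 matches the lower bound, it is optimal.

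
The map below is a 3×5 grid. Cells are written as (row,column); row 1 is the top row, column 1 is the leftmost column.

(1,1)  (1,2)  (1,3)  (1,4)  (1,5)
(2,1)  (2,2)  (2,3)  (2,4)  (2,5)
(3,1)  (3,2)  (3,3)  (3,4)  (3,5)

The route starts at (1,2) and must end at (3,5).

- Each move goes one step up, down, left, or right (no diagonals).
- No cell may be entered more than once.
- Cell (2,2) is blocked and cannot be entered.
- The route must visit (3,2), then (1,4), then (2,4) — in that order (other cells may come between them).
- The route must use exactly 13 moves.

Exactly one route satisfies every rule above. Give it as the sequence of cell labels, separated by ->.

The waypoints must appear in the order (3,2), (1,4), (2,4), with no cell reused.
Route from (1,2): left 1 to (1,1), down 2 to (3,1), right 2 to (3,3), up 2 to (1,3), right 2 to (1,5), down 1 to (2,5), left 1 to (2,4), down 1 to (3,4), right 1 to (3,5) — 13 moves in all.
Check: order respected ((3,2) at step 4, (1,4) at step 8, (2,4) at step 11); 13 moves as required.

(1,2) -> (1,1) -> (2,1) -> (3,1) -> (3,2) -> (3,3) -> (2,3) -> (1,3) -> (1,4) -> (1,5) -> (2,5) -> (2,4) -> (3,4) -> (3,5)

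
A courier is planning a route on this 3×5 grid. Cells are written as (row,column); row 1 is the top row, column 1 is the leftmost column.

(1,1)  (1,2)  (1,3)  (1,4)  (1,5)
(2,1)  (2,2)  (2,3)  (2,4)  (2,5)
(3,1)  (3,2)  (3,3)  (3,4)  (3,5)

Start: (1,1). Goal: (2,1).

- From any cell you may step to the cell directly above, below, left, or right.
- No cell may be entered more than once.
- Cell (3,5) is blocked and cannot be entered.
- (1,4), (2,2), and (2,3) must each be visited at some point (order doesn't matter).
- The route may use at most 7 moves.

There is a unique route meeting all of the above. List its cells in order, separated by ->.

(1,1) -> (1,2) -> (1,3) -> (1,4) -> (2,4) -> (2,3) -> (2,2) -> (2,1)

The 7-move cap with required stops at (1,4), (2,2), (2,3) leaves no slack for detours.
Route from (1,1): right 3 to (1,4), down 1 to (2,4), left 3 to (2,1) — 7 moves in all.
Check: all required cells visited; 7 ≤ 7 moves.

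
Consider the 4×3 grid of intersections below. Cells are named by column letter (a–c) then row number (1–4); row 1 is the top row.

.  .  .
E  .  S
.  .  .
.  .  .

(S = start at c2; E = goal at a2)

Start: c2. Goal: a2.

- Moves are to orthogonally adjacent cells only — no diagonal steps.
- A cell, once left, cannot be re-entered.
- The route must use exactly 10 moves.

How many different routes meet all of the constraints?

2

Need simple routes of exactly 10 moves from c2 to a2 (Manhattan distance 2, so 4 moves are spent on a detour and 4 undoing it).
Enumerating: c2 c1 b1 b2 b3 c3 c4 b4 a4 a3 a2 | c2 c3 c4 b4 a4 a3 b3 b2 b1 a1 a2.
That gives 2 routes.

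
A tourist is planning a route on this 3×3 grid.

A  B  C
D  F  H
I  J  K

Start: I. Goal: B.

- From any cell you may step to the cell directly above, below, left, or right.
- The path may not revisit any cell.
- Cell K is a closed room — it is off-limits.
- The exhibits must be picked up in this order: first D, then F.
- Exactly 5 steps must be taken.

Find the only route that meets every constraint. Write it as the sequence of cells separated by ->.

I -> D -> F -> H -> C -> B

The waypoints must appear in the order D, F, with no cell reused.
Route from I: up to D, 2× right (reaching H), up to C, left to B — 5 moves in all.
Check: order respected (D at step 1, F at step 2); 5 moves as required.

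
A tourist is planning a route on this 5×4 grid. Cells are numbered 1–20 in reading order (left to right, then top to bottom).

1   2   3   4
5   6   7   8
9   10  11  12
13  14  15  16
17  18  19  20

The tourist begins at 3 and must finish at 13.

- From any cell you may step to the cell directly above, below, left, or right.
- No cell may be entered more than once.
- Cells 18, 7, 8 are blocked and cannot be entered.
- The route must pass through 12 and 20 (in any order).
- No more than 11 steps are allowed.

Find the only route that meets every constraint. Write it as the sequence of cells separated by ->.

3 -> 2 -> 6 -> 10 -> 11 -> 12 -> 16 -> 20 -> 19 -> 15 -> 14 -> 13

The budget equals the shortest possible length, so every move has to be on a shortest route through the required cells.
Route from 3: left 1 to 2, down 2 to 10, right 2 to 12, down 2 to 20, left 1 to 19, up 1 to 15, left 2 to 13 — 11 moves in all.
Check: all required cells visited; 11 ≤ 11 moves.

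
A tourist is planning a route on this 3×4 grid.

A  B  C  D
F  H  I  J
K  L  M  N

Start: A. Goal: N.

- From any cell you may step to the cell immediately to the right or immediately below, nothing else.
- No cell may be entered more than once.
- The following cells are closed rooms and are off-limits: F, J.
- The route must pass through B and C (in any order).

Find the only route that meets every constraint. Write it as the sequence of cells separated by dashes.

Moves only go right or down, so the column and row indices never decrease.
Route from A: 2× right (reaching C), 2× down (reaching M), right to N — 5 moves in all.
Check: all required cells visited.

A - B - C - I - M - N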